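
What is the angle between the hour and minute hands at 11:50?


Hour hand = 11×30 + 50×0.5 = 355.0°
Minute hand = 50×6 = 300°
Difference = |355.0 - 300| = 55.0°

55.0°


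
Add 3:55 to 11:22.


15:17

Start: 682 minutes from midnight
Add: 235 minutes
Total: 917 minutes
Hours: 917 ÷ 60 = 15 remainder 17


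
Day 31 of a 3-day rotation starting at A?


Shifts: A, B, C
Start: A (index 0)
Day 31: (0 + 31 - 1) mod 3
= 30 mod 3
= 0
Index 0 → shift A

Shift A


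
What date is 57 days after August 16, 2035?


October 12, 2035

Start: August 16, 2035
Add 57 days
August 16 → September 1: 31 - 16 + 1 = 16 days (57 - 16 = 41 left)
September 1 → October 1: 30 - 1 + 1 = 30 days (41 - 30 = 11 left)
October 1 + 11 = October 12, 2035


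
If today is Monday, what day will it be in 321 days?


Sunday

Start: Monday (index 0)
(0 + 321) mod 7
= 321 mod 7
= 6
Index 6 → Sunday


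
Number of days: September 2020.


30 days

Month: September (month 9)
September has 30 days


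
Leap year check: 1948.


Yes

Rules: divisible by 4 AND (not by 100 OR by 400)
1948 ÷ 4 = 487 exactly → divisible by 4
1948 ÷ 100 = 19 remainder 48 → not divisible by 100
Divisible by 4 but not by 100 → leap year


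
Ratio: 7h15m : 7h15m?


Duration 1: 435 minutes
Duration 2: 435 minutes
Ratio = 435:435
GCD = 435
Simplified = 1:1
As a decimal: 1/1 = 1.00

1:1 (1.00)


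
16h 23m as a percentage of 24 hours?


Total minutes: 16×60 + 23 = 983
Day = 24×60 = 1440 minutes
Fraction = 983/1440 ≈ 0.6826
As a percentage: 983/1440 × 100 ≈ 68.26%

0.6826 (68.26%)


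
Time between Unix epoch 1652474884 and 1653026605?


Difference = 1653026605 - 1652474884 = 551721 seconds
In hours: 551721 / 3600 ≈ 153.3
In days: 551721 / 86400 ≈ 6.39

551721 seconds (153.3 hours / 6.39 days)


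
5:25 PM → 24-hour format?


17:25

Input: 5:25 PM
PM: 5 + 12 = 17


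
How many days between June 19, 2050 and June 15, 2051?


361 days

From June 19, 2050 to June 15, 2051
Rest of June 2050: 30 - 19 = 11
Full months: July 31, August 31, September 30, October 31, November 30, December 31, January 31, February 2051 28, March 31, April 30, May 31
Days into June 2051: 15
Total = 11 + 31 + 31 + 30 + 31 + 30 + 31 + 31 + 28 + 31 + 30 + 31 + 15 = 361 days


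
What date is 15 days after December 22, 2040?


Start: December 22, 2040
Add 15 days
December 22 → January 1: 31 - 22 + 1 = 10 days (15 - 10 = 5 left)
January 1 + 5 = January 6, 2041

January 6, 2041


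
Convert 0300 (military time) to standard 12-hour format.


3:00 AM

Hour: 3
3 < 12 → AM


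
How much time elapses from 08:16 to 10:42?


2h 26m

End time in minutes: 10×60 + 42 = 642
Start time in minutes: 8×60 + 16 = 496
Difference = 642 - 496 = 146 minutes
= 2 hours 26 minutes


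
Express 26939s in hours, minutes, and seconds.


Hours: 26939 ÷ 3600 = 7 remainder 1739
Minutes: 1739 ÷ 60 = 28 remainder 59
Seconds: 59

7h 28m 59s


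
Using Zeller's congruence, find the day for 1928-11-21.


Zeller's congruence:
q=21, m=11, k=28, j=19
h = (21 + ⌊13×12/5⌋ + 28 + ⌊28/4⌋ + ⌊19/4⌋ - 2×19) mod 7
= (21 + 31 + 28 + 7 + 4 - 38) mod 7
= 53 mod 7 = 4
h=4 → Wednesday

Wednesday


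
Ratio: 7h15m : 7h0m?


Duration 1: 435 minutes
Duration 2: 420 minutes
Ratio = 435:420
GCD = 15
Simplified = 29:28
As a decimal: 29/28 ≈ 1.04

29:28 (1.04)


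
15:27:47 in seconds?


55667 seconds

Hours: 15 × 3600 = 54000
Minutes: 27 × 60 = 1620
Seconds: 47
Total = 54000 + 1620 + 47 = 55667


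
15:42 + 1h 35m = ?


17:17

Start: 942 minutes from midnight
Add: 95 minutes
Total: 1037 minutes
Hours: 1037 ÷ 60 = 17 remainder 17


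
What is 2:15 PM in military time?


Input: 2:15 PM
PM: 2 + 12 = 14

14:15


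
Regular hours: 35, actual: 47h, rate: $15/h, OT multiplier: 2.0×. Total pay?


$885.00

Regular: 35h × $15 = $525.00
Overtime: 47 - 35 = 12h
OT pay: 12h × $15 × 2.0 = $360.00
Total = $525.00 + $360.00 = $885.00


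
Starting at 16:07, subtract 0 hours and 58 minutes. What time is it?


Start: 967 minutes from midnight
Subtract: 58 minutes
Remaining: 967 - 58 = 909
Hours: 15, Minutes: 9

15:09


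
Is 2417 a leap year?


Rules: divisible by 4 AND (not by 100 OR by 400)
2417 ÷ 4 = 604 remainder 1 → not divisible by 4
Not divisible by 4 → not a leap year

No


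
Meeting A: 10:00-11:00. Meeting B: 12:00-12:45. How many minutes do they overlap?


0 minutes

Meeting A: 600-660 (in minutes from midnight)
Meeting B: 720-765
Overlap start = max(600, 720) = 720
Overlap end = min(660, 765) = 660
Overlap = max(0, 660 - 720) = 0 min


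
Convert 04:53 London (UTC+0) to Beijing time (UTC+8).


12:53

Time difference = UTC+8 - UTC+0 = +8 hours
New hour = (4 + 8) mod 24
= 12 mod 24 = 12
Minutes unchanged → 12:53


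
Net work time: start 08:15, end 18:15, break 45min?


9h 15m (555 minutes)

Total time = (18×60+15) - (8×60+15)
= 1095 - 495 = 600 min
Minus break: 600 - 45 = 555 min
= 9h 15m


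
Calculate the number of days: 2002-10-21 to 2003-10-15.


359 days

From October 21, 2002 to October 15, 2003
Rest of October 2002: 31 - 21 = 10
Full months: November 30, December 31, January 31, February 2003 28, March 31, April 30, May 31, June 30, July 31, August 31, September 30
Days into October 2003: 15
Total = 10 + 30 + 31 + 31 + 28 + 31 + 30 + 31 + 30 + 31 + 31 + 30 + 15 = 359 days


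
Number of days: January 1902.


31 days

Month: January (month 1)
January has 31 days


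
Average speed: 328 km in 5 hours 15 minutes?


Distance: 328 km
Time: 5h 15m = 315 min = 315/60 = 21/4 hours
Speed = 328 ÷ (21/4) = 328 × 4 / 21 = 1312/21 ≈ 62.5 km/h

62.5 km/h


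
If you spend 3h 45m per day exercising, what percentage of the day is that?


15.6%

Time: 225 minutes
Day: 1440 minutes
Percentage = (225/1440) × 100 ≈ 15.6%


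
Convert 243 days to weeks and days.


34 weeks 5 days

Weeks: 243 ÷ 7 = 34 remainder 5


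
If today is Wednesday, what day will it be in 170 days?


Friday

Start: Wednesday (index 2)
(2 + 170) mod 7
= 172 mod 7
= 4
Index 4 → Friday


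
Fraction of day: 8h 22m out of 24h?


0.3486 (34.86%)

Total minutes: 8×60 + 22 = 502
Day = 24×60 = 1440 minutes
Fraction = 502/1440 ≈ 0.3486
As a percentage: 502/1440 × 100 ≈ 34.86%


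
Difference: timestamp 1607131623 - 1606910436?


221187 seconds (61.4 hours / 2.56 days)

Difference = 1607131623 - 1606910436 = 221187 seconds
In hours: 221187 / 3600 ≈ 61.4
In days: 221187 / 86400 ≈ 2.56


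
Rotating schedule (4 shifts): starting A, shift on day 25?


Shift A

Shifts: A, B, C, D
Start: A (index 0)
Day 25: (0 + 25 - 1) mod 4
= 24 mod 4
= 0
Index 0 → shift A


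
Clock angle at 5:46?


103.0°

Hour hand = 5×30 + 46×0.5 = 173.0°
Minute hand = 46×6 = 276°
Difference = |173.0 - 276| = 103.0°


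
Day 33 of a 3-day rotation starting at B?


Shifts: A, B, C
Start: B (index 1)
Day 33: (1 + 33 - 1) mod 3
= 33 mod 3
= 0
Index 0 → shift A

Shift A


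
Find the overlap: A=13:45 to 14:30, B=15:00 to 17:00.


0 minutes

Meeting A: 825-870 (in minutes from midnight)
Meeting B: 900-1020
Overlap start = max(825, 900) = 900
Overlap end = min(870, 1020) = 870
Overlap = max(0, 870 - 900) = 0 min


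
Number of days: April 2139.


Month: April (month 4)
April has 30 days

30 days


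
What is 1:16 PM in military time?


Input: 1:16 PM
PM: 1 + 12 = 13

13:16


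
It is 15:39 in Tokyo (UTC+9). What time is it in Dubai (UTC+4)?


Time difference = UTC+4 - UTC+9 = -5 hours
New hour = (15 -5) mod 24
= 10 mod 24 = 10
Minutes unchanged → 10:39

10:39


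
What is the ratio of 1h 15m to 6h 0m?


5:24 (0.21)

Duration 1: 75 minutes
Duration 2: 360 minutes
Ratio = 75:360
GCD = 15
Simplified = 5:24
As a decimal: 5/24 ≈ 0.21


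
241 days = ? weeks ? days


Weeks: 241 ÷ 7 = 34 remainder 3

34 weeks 3 days


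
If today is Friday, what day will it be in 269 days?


Monday

Start: Friday (index 4)
(4 + 269) mod 7
= 273 mod 7
= 0
Index 0 → Monday


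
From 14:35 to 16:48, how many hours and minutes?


End time in minutes: 16×60 + 48 = 1008
Start time in minutes: 14×60 + 35 = 875
Difference = 1008 - 875 = 133 minutes
= 2 hours 13 minutes

2h 13m


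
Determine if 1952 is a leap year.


Rules: divisible by 4 AND (not by 100 OR by 400)
1952 ÷ 4 = 488 exactly → divisible by 4
1952 ÷ 100 = 19 remainder 52 → not divisible by 100
Divisible by 4 but not by 100 → leap year

Yes


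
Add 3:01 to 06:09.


Start: 369 minutes from midnight
Add: 181 minutes
Total: 550 minutes
Hours: 550 ÷ 60 = 9 remainder 10

09:10


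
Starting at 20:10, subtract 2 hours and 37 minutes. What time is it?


17:33

Start: 1210 minutes from midnight
Subtract: 157 minutes
Remaining: 1210 - 157 = 1053
Hours: 17, Minutes: 33


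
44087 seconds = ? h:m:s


Hours: 44087 ÷ 3600 = 12 remainder 887
Minutes: 887 ÷ 60 = 14 remainder 47
Seconds: 47

12h 14m 47s


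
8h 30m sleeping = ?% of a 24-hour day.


Time: 510 minutes
Day: 1440 minutes
Percentage = (510/1440) × 100 ≈ 35.4%

35.4%


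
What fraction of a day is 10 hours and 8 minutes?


0.4222 (42.22%)

Total minutes: 10×60 + 8 = 608
Day = 24×60 = 1440 minutes
Fraction = 608/1440 ≈ 0.4222
As a percentage: 608/1440 × 100 ≈ 42.22%


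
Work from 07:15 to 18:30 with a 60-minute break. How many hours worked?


10h 15m (615 minutes)

Total time = (18×60+30) - (7×60+15)
= 1110 - 435 = 675 min
Minus break: 675 - 60 = 615 min
= 10h 15m


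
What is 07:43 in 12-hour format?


Hour: 7
7 < 12 → AM

7:43 AM


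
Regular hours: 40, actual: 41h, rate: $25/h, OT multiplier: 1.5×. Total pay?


$1037.50

Regular: 40h × $25 = $1000.00
Overtime: 41 - 40 = 1h
OT pay: 1h × $25 × 1.5 = $37.50
Total = $1000.00 + $37.50 = $1037.50


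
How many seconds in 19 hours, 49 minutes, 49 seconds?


Hours: 19 × 3600 = 68400
Minutes: 49 × 60 = 2940
Seconds: 49
Total = 68400 + 2940 + 49 = 71389

71389 seconds


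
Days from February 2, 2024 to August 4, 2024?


184 days

From February 2, 2024 to August 4, 2024
Rest of February 2024: 29 - 2 = 27
Full months: March 31, April 30, May 31, June 30, July 31
Days into August 2024: 4
Total = 27 + 31 + 30 + 31 + 30 + 31 + 4 = 184 days


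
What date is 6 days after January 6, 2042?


January 12, 2042

Start: January 6, 2042
Add 6 days
January 6 + 6 = January 12, 2042


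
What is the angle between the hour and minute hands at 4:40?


100.0°

Hour hand = 4×30 + 40×0.5 = 140.0°
Minute hand = 40×6 = 240°
Difference = |140.0 - 240| = 100.0°


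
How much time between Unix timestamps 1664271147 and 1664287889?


Difference = 1664287889 - 1664271147 = 16742 seconds
In hours: 16742 / 3600 ≈ 4.7
In days: 16742 / 86400 ≈ 0.19

16742 seconds (4.7 hours / 0.19 days)


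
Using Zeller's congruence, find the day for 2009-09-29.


Zeller's congruence:
q=29, m=9, k=9, j=20
h = (29 + ⌊13×10/5⌋ + 9 + ⌊9/4⌋ + ⌊20/4⌋ - 2×20) mod 7
= (29 + 26 + 9 + 2 + 5 - 40) mod 7
= 31 mod 7 = 3
h=3 → Tuesday

Tuesday


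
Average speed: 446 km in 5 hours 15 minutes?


Distance: 446 km
Time: 5h 15m = 315 min = 315/60 = 21/4 hours
Speed = 446 ÷ (21/4) = 446 × 4 / 21 = 1784/21 ≈ 85.0 km/h

85.0 km/h


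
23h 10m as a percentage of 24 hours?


Total minutes: 23×60 + 10 = 1390
Day = 24×60 = 1440 minutes
Fraction = 1390/1440 ≈ 0.9653
As a percentage: 1390/1440 × 100 ≈ 96.53%

0.9653 (96.53%)


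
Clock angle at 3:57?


136.5°

Hour hand = 3×30 + 57×0.5 = 118.5°
Minute hand = 57×6 = 342°
Difference = |118.5 - 342| = 223.5°
Since > 180°: 360 - 223.5 = 136.5°


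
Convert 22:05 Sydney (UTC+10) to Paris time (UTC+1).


13:05

Time difference = UTC+1 - UTC+10 = -9 hours
New hour = (22 -9) mod 24
= 13 mod 24 = 13
Minutes unchanged → 13:05


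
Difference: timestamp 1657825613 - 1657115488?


Difference = 1657825613 - 1657115488 = 710125 seconds
In hours: 710125 / 3600 ≈ 197.3
In days: 710125 / 86400 ≈ 8.22

710125 seconds (197.3 hours / 8.22 days)


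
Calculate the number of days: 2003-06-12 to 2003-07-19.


37 days

From June 12, 2003 to July 19, 2003
Rest of June 2003: 30 - 12 = 18
Days into July 2003: 19
Total = 18 + 19 = 37 days


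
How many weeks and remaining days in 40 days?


Weeks: 40 ÷ 7 = 5 remainder 5

5 weeks 5 days


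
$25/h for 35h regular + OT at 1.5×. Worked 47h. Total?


Regular: 35h × $25 = $875.00
Overtime: 47 - 35 = 12h
OT pay: 12h × $25 × 1.5 = $450.00
Total = $875.00 + $450.00 = $1325.00

$1325.00


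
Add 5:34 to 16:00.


21:34

Start: 960 minutes from midnight
Add: 334 minutes
Total: 1294 minutes
Hours: 1294 ÷ 60 = 21 remainder 34


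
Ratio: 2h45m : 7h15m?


Duration 1: 165 minutes
Duration 2: 435 minutes
Ratio = 165:435
GCD = 15
Simplified = 11:29
As a decimal: 11/29 ≈ 0.38

11:29 (0.38)


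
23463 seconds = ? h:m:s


Hours: 23463 ÷ 3600 = 6 remainder 1863
Minutes: 1863 ÷ 60 = 31 remainder 3
Seconds: 3

6h 31m 3s


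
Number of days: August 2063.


Month: August (month 8)
August has 31 days

31 days


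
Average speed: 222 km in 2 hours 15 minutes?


98.7 km/h

Distance: 222 km
Time: 2h 15m = 135 min = 135/60 = 9/4 hours
Speed = 222 ÷ (9/4) = 222 × 4 / 9 = 888/9 ≈ 98.7 km/h


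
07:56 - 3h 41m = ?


Start: 476 minutes from midnight
Subtract: 221 minutes
Remaining: 476 - 221 = 255
Hours: 4, Minutes: 15

04:15


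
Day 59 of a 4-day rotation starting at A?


Shift C

Shifts: A, B, C, D
Start: A (index 0)
Day 59: (0 + 59 - 1) mod 4
= 58 mod 4
= 2
Index 2 → shift C


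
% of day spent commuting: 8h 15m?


34.4%

Time: 495 minutes
Day: 1440 minutes
Percentage = (495/1440) × 100 ≈ 34.4%


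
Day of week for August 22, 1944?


Tuesday

Zeller's congruence:
q=22, m=8, k=44, j=19
h = (22 + ⌊13×9/5⌋ + 44 + ⌊44/4⌋ + ⌊19/4⌋ - 2×19) mod 7
= (22 + 23 + 44 + 11 + 4 - 38) mod 7
= 66 mod 7 = 3
h=3 → Tuesday


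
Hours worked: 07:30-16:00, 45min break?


Total time = (16×60+0) - (7×60+30)
= 960 - 450 = 510 min
Minus break: 510 - 45 = 465 min
= 7h 45m

7h 45m (465 minutes)


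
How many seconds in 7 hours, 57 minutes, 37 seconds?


28657 seconds

Hours: 7 × 3600 = 25200
Minutes: 57 × 60 = 3420
Seconds: 37
Total = 25200 + 3420 + 37 = 28657


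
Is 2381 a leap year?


Rules: divisible by 4 AND (not by 100 OR by 400)
2381 ÷ 4 = 595 remainder 1 → not divisible by 4
Not divisible by 4 → not a leap year

No


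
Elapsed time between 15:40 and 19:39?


End time in minutes: 19×60 + 39 = 1179
Start time in minutes: 15×60 + 40 = 940
Difference = 1179 - 940 = 239 minutes
= 3 hours 59 minutes

3h 59m


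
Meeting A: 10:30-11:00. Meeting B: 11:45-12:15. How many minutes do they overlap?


0 minutes

Meeting A: 630-660 (in minutes from midnight)
Meeting B: 705-735
Overlap start = max(630, 705) = 705
Overlap end = min(660, 735) = 660
Overlap = max(0, 660 - 705) = 0 min


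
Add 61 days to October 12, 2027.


December 12, 2027

Start: October 12, 2027
Add 61 days
October 12 → November 1: 31 - 12 + 1 = 20 days (61 - 20 = 41 left)
November 1 → December 1: 30 - 1 + 1 = 30 days (41 - 30 = 11 left)
December 1 + 11 = December 12, 2027


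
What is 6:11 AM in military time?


Input: 6:11 AM
AM hour stays: 6

06:11


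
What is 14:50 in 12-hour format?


Hour: 14
14 - 12 = 2 → PM

2:50 PM


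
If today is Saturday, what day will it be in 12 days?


Thursday

Start: Saturday (index 5)
(5 + 12) mod 7
= 17 mod 7
= 3
Index 3 → Thursday


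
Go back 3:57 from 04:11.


Start: 251 minutes from midnight
Subtract: 237 minutes
Remaining: 251 - 237 = 14
Hours: 0, Minutes: 14

00:14


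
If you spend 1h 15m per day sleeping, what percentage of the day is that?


5.2%

Time: 75 minutes
Day: 1440 minutes
Percentage = (75/1440) × 100 ≈ 5.2%


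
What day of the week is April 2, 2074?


Zeller's congruence:
q=2, m=4, k=74, j=20
h = (2 + ⌊13×5/5⌋ + 74 + ⌊74/4⌋ + ⌊20/4⌋ - 2×20) mod 7
= (2 + 13 + 74 + 18 + 5 - 40) mod 7
= 72 mod 7 = 2
h=2 → Monday

Monday


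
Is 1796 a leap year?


Yes

Rules: divisible by 4 AND (not by 100 OR by 400)
1796 ÷ 4 = 449 exactly → divisible by 4
1796 ÷ 100 = 17 remainder 96 → not divisible by 100
Divisible by 4 but not by 100 → leap year


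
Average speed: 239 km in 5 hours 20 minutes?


Distance: 239 km
Time: 5h 20m = 320 min = 320/60 = 16/3 hours
Speed = 239 ÷ (16/3) = 239 × 3 / 16 = 717/16 ≈ 44.8 km/h

44.8 km/h


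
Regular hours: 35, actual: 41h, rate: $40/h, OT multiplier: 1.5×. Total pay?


$1760.00

Regular: 35h × $40 = $1400.00
Overtime: 41 - 35 = 6h
OT pay: 6h × $40 × 1.5 = $360.00
Total = $1400.00 + $360.00 = $1760.00


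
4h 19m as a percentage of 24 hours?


0.1799 (17.99%)

Total minutes: 4×60 + 19 = 259
Day = 24×60 = 1440 minutes
Fraction = 259/1440 ≈ 0.1799
As a percentage: 259/1440 × 100 ≈ 17.99%


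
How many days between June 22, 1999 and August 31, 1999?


70 days

From June 22, 1999 to August 31, 1999
Rest of June 1999: 30 - 22 = 8
Full months: July 31
Days into August 1999: 31
Total = 8 + 31 + 31 = 70 days


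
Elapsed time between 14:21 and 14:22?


0h 1m

End time in minutes: 14×60 + 22 = 862
Start time in minutes: 14×60 + 21 = 861
Difference = 862 - 861 = 1 minutes
= 0 hours 1 minutes


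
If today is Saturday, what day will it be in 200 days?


Wednesday

Start: Saturday (index 5)
(5 + 200) mod 7
= 205 mod 7
= 2
Index 2 → Wednesday


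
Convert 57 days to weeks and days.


Weeks: 57 ÷ 7 = 8 remainder 1

8 weeks 1 days


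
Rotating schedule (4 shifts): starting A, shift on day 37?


Shift A

Shifts: A, B, C, D
Start: A (index 0)
Day 37: (0 + 37 - 1) mod 4
= 36 mod 4
= 0
Index 0 → shift A


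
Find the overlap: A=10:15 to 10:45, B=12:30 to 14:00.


0 minutes

Meeting A: 615-645 (in minutes from midnight)
Meeting B: 750-840
Overlap start = max(615, 750) = 750
Overlap end = min(645, 840) = 645
Overlap = max(0, 645 - 750) = 0 min


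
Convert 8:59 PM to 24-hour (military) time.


Input: 8:59 PM
PM: 8 + 12 = 20

20:59


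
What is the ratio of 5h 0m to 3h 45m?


4:3 (1.33)

Duration 1: 300 minutes
Duration 2: 225 minutes
Ratio = 300:225
GCD = 75
Simplified = 4:3
As a decimal: 4/3 ≈ 1.33


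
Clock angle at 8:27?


91.5°

Hour hand = 8×30 + 27×0.5 = 253.5°
Minute hand = 27×6 = 162°
Difference = |253.5 - 162| = 91.5°


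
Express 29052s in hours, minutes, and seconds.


8h 4m 12s

Hours: 29052 ÷ 3600 = 8 remainder 252
Minutes: 252 ÷ 60 = 4 remainder 12
Seconds: 12


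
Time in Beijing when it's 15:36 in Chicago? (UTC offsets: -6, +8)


05:36 (next day)

Time difference = UTC+8 - UTC-6 = +14 hours
New hour = (15 + 14) mod 24
= 29 mod 24 = 5
Minutes unchanged → 05:36; 29 ≥ 24 → next day


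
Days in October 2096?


Month: October (month 10)
October has 31 days

31 days


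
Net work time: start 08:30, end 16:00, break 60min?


6h 30m (390 minutes)

Total time = (16×60+0) - (8×60+30)
= 960 - 510 = 450 min
Minus break: 450 - 60 = 390 min
= 6h 30m


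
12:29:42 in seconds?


Hours: 12 × 3600 = 43200
Minutes: 29 × 60 = 1740
Seconds: 42
Total = 43200 + 1740 + 42 = 44982

44982 seconds


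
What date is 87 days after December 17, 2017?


March 14, 2018

Start: December 17, 2017
Add 87 days
December 17 → January 1: 31 - 17 + 1 = 15 days (87 - 15 = 72 left)
January 1 → February 1: 31 - 1 + 1 = 31 days (72 - 31 = 41 left)
February 1 → March 1: 28 - 1 + 1 = 28 days (41 - 28 = 13 left)
March 1 + 13 = March 14, 2018


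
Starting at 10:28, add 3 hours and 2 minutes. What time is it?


Start: 628 minutes from midnight
Add: 182 minutes
Total: 810 minutes
Hours: 810 ÷ 60 = 13 remainder 30

13:30


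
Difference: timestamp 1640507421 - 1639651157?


Difference = 1640507421 - 1639651157 = 856264 seconds
In hours: 856264 / 3600 ≈ 237.9
In days: 856264 / 86400 ≈ 9.91

856264 seconds (237.9 hours / 9.91 days)


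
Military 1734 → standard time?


5:34 PM

Hour: 17
17 - 12 = 5 → PM


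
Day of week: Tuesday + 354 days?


Start: Tuesday (index 1)
(1 + 354) mod 7
= 355 mod 7
= 5
Index 5 → Saturday

Saturday


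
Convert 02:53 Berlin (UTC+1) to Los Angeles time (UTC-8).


17:53 (previous day)

Time difference = UTC-8 - UTC+1 = -9 hours
New hour = (2 -9) mod 24
= -7 mod 24 = 17
Minutes unchanged → 17:53; -7 < 0 → previous day


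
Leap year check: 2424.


Rules: divisible by 4 AND (not by 100 OR by 400)
2424 ÷ 4 = 606 exactly → divisible by 4
2424 ÷ 100 = 24 remainder 24 → not divisible by 100
Divisible by 4 but not by 100 → leap year

Yes


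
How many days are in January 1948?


Month: January (month 1)
January has 31 days

31 days


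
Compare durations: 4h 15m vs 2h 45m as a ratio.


17:11 (1.55)

Duration 1: 255 minutes
Duration 2: 165 minutes
Ratio = 255:165
GCD = 15
Simplified = 17:11
As a decimal: 17/11 ≈ 1.55


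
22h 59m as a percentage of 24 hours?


0.9576 (95.76%)

Total minutes: 22×60 + 59 = 1379
Day = 24×60 = 1440 minutes
Fraction = 1379/1440 ≈ 0.9576
As a percentage: 1379/1440 × 100 ≈ 95.76%


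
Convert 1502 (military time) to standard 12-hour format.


3:02 PM

Hour: 15
15 - 12 = 3 → PM


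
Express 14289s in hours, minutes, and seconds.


3h 58m 9s

Hours: 14289 ÷ 3600 = 3 remainder 3489
Minutes: 3489 ÷ 60 = 58 remainder 9
Seconds: 9


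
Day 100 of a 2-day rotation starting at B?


Shifts: A, B
Start: B (index 1)
Day 100: (1 + 100 - 1) mod 2
= 100 mod 2
= 0
Index 0 → shift A

Shift A


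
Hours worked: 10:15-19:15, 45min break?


8h 15m (495 minutes)

Total time = (19×60+15) - (10×60+15)
= 1155 - 615 = 540 min
Minus break: 540 - 45 = 495 min
= 8h 15m


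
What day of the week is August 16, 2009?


Zeller's congruence:
q=16, m=8, k=9, j=20
h = (16 + ⌊13×9/5⌋ + 9 + ⌊9/4⌋ + ⌊20/4⌋ - 2×20) mod 7
= (16 + 23 + 9 + 2 + 5 - 40) mod 7
= 15 mod 7 = 1
h=1 → Sunday

Sunday


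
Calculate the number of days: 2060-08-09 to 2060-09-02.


24 days

From August 9, 2060 to September 2, 2060
Rest of August 2060: 31 - 9 = 22
Days into September 2060: 2
Total = 22 + 2 = 24 days


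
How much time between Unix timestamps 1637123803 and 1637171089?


47286 seconds (13.1 hours / 0.55 days)

Difference = 1637171089 - 1637123803 = 47286 seconds
In hours: 47286 / 3600 ≈ 13.1
In days: 47286 / 86400 ≈ 0.55


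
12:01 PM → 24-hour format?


Input: 12:01 PM
12 PM → 12 (noon)

12:01


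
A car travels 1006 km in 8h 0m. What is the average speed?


Distance: 1006 km
Time: 8 hours
Speed = 1006 / 8 ≈ 125.8 km/h

125.8 km/h


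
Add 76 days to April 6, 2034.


June 21, 2034

Start: April 6, 2034
Add 76 days
April 6 → May 1: 30 - 6 + 1 = 25 days (76 - 25 = 51 left)
May 1 → June 1: 31 - 1 + 1 = 31 days (51 - 31 = 20 left)
June 1 + 20 = June 21, 2034


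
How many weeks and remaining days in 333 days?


47 weeks 4 days

Weeks: 333 ÷ 7 = 47 remainder 4


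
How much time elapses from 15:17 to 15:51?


0h 34m

End time in minutes: 15×60 + 51 = 951
Start time in minutes: 15×60 + 17 = 917
Difference = 951 - 917 = 34 minutes
= 0 hours 34 minutes


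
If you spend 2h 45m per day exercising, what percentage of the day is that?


11.5%

Time: 165 minutes
Day: 1440 minutes
Percentage = (165/1440) × 100 ≈ 11.5%


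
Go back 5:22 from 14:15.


Start: 855 minutes from midnight
Subtract: 322 minutes
Remaining: 855 - 322 = 533
Hours: 8, Minutes: 53

08:53


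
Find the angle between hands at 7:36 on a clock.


Hour hand = 7×30 + 36×0.5 = 228.0°
Minute hand = 36×6 = 216°
Difference = |228.0 - 216| = 12.0°

12.0°


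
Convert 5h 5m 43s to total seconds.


Hours: 5 × 3600 = 18000
Minutes: 5 × 60 = 300
Seconds: 43
Total = 18000 + 300 + 43 = 18343

18343 seconds


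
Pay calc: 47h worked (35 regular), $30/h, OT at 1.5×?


Regular: 35h × $30 = $1050.00
Overtime: 47 - 35 = 12h
OT pay: 12h × $30 × 1.5 = $540.00
Total = $1050.00 + $540.00 = $1590.00

$1590.00


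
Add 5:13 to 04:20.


Start: 260 minutes from midnight
Add: 313 minutes
Total: 573 minutes
Hours: 573 ÷ 60 = 9 remainder 33

09:33


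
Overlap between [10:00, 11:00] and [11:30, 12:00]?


0 minutes

Meeting A: 600-660 (in minutes from midnight)
Meeting B: 690-720
Overlap start = max(600, 690) = 690
Overlap end = min(660, 720) = 660
Overlap = max(0, 660 - 690) = 0 min


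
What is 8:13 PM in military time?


20:13

Input: 8:13 PM
PM: 8 + 12 = 20


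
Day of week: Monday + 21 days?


Start: Monday (index 0)
(0 + 21) mod 7
= 21 mod 7
= 0
Index 0 → Monday

Monday


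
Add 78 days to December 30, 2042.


Start: December 30, 2042
Add 78 days
December 30 → January 1: 31 - 30 + 1 = 2 days (78 - 2 = 76 left)
January 1 → February 1: 31 - 1 + 1 = 31 days (76 - 31 = 45 left)
February 1 → March 1: 28 - 1 + 1 = 28 days (45 - 28 = 17 left)
March 1 + 17 = March 18, 2043

March 18, 2043


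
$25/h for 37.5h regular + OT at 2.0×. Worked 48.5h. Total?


$1487.50

Regular: 37.5h × $25 = $937.50
Overtime: 48.5 - 37.5 = 11.0h
OT pay: 11.0h × $25 × 2.0 = $550.00
Total = $937.50 + $550.00 = $1487.50


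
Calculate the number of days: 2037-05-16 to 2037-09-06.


113 days

From May 16, 2037 to September 6, 2037
Rest of May 2037: 31 - 16 = 15
Full months: June 30, July 31, August 31
Days into September 2037: 6
Total = 15 + 30 + 31 + 31 + 6 = 113 days


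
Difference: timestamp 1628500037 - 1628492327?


Difference = 1628500037 - 1628492327 = 7710 seconds
In hours: 7710 / 3600 ≈ 2.1
In days: 7710 / 86400 ≈ 0.09

7710 seconds (2.1 hours / 0.09 days)


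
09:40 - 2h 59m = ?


06:41

Start: 580 minutes from midnight
Subtract: 179 minutes
Remaining: 580 - 179 = 401
Hours: 6, Minutes: 41


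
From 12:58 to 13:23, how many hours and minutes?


End time in minutes: 13×60 + 23 = 803
Start time in minutes: 12×60 + 58 = 778
Difference = 803 - 778 = 25 minutes
= 0 hours 25 minutes

0h 25m


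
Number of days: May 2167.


31 days

Month: May (month 5)
May has 31 days


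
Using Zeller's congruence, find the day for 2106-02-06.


Zeller's congruence:
q=6, m=14, k=5, j=21
h = (6 + ⌊13×15/5⌋ + 5 + ⌊5/4⌋ + ⌊21/4⌋ - 2×21) mod 7
= (6 + 39 + 5 + 1 + 5 - 42) mod 7
= 14 mod 7 = 0
h=0 → Saturday

Saturday


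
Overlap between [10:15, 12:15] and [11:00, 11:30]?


Meeting A: 615-735 (in minutes from midnight)
Meeting B: 660-690
Overlap start = max(615, 660) = 660
Overlap end = min(735, 690) = 690
Overlap = max(0, 690 - 660) = 30 min

30 minutes


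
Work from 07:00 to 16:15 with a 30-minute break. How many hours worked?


Total time = (16×60+15) - (7×60+0)
= 975 - 420 = 555 min
Minus break: 555 - 30 = 525 min
= 8h 45m

8h 45m (525 minutes)


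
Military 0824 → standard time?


Hour: 8
8 < 12 → AM

8:24 AM


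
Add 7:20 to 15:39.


Start: 939 minutes from midnight
Add: 440 minutes
Total: 1379 minutes
Hours: 1379 ÷ 60 = 22 remainder 59

22:59


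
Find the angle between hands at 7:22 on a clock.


89.0°

Hour hand = 7×30 + 22×0.5 = 221.0°
Minute hand = 22×6 = 132°
Difference = |221.0 - 132| = 89.0°


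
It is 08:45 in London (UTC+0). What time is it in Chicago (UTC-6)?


Time difference = UTC-6 - UTC+0 = -6 hours
New hour = (8 -6) mod 24
= 2 mod 24 = 2
Minutes unchanged → 02:45

02:45


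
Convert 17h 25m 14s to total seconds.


62714 seconds

Hours: 17 × 3600 = 61200
Minutes: 25 × 60 = 1500
Seconds: 14
Total = 61200 + 1500 + 14 = 62714


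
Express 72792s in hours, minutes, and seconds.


Hours: 72792 ÷ 3600 = 20 remainder 792
Minutes: 792 ÷ 60 = 13 remainder 12
Seconds: 12

20h 13m 12s


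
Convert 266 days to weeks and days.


38 weeks 0 days

Weeks: 266 ÷ 7 = 38 remainder 0


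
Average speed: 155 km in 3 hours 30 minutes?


44.3 km/h

Distance: 155 km
Time: 3h 30m = 210 min = 210/60 = 7/2 hours
Speed = 155 ÷ (7/2) = 155 × 2 / 7 = 310/7 ≈ 44.3 km/h


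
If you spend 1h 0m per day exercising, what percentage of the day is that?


4.2%

Time: 60 minutes
Day: 1440 minutes
Percentage = (60/1440) × 100 ≈ 4.2%


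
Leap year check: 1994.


Rules: divisible by 4 AND (not by 100 OR by 400)
1994 ÷ 4 = 498 remainder 2 → not divisible by 4
Not divisible by 4 → not a leap year

No


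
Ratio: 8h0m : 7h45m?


32:31 (1.03)

Duration 1: 480 minutes
Duration 2: 465 minutes
Ratio = 480:465
GCD = 15
Simplified = 32:31
As a decimal: 32/31 ≈ 1.03


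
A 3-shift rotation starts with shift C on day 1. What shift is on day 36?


Shifts: A, B, C
Start: C (index 2)
Day 36: (2 + 36 - 1) mod 3
= 37 mod 3
= 1
Index 1 → shift B

Shift B


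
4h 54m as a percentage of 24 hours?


Total minutes: 4×60 + 54 = 294
Day = 24×60 = 1440 minutes
Fraction = 294/1440 ≈ 0.2042
As a percentage: 294/1440 × 100 ≈ 20.42%

0.2042 (20.42%)


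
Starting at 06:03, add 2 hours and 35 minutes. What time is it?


08:38

Start: 363 minutes from midnight
Add: 155 minutes
Total: 518 minutes
Hours: 518 ÷ 60 = 8 remainder 38


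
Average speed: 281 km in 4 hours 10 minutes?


Distance: 281 km
Time: 4h 10m = 250 min = 250/60 = 25/6 hours
Speed = 281 ÷ (25/6) = 281 × 6 / 25 = 1686/25 ≈ 67.4 km/h

67.4 km/h


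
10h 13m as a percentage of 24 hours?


Total minutes: 10×60 + 13 = 613
Day = 24×60 = 1440 minutes
Fraction = 613/1440 ≈ 0.4257
As a percentage: 613/1440 × 100 ≈ 42.57%

0.4257 (42.57%)


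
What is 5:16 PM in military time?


17:16

Input: 5:16 PM
PM: 5 + 12 = 17


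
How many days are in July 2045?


31 days

Month: July (month 7)
July has 31 days


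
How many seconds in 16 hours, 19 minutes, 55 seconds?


58795 seconds

Hours: 16 × 3600 = 57600
Minutes: 19 × 60 = 1140
Seconds: 55
Total = 57600 + 1140 + 55 = 58795


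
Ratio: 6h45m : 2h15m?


Duration 1: 405 minutes
Duration 2: 135 minutes
Ratio = 405:135
GCD = 135
Simplified = 3:1
As a decimal: 3/1 = 3.00

3:1 (3.00)


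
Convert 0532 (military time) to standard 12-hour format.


Hour: 5
5 < 12 → AM

5:32 AM


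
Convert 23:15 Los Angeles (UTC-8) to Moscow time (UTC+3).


10:15 (next day)

Time difference = UTC+3 - UTC-8 = +11 hours
New hour = (23 + 11) mod 24
= 34 mod 24 = 10
Minutes unchanged → 10:15; 34 ≥ 24 → next day


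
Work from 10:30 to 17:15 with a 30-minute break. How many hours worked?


Total time = (17×60+15) - (10×60+30)
= 1035 - 630 = 405 min
Minus break: 405 - 30 = 375 min
= 6h 15m

6h 15m (375 minutes)


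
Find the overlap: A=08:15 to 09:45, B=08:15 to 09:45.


Meeting A: 495-585 (in minutes from midnight)
Meeting B: 495-585
Overlap start = max(495, 495) = 495
Overlap end = min(585, 585) = 585
Overlap = max(0, 585 - 495) = 90 min

90 minutes


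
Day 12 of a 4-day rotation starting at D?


Shift C

Shifts: A, B, C, D
Start: D (index 3)
Day 12: (3 + 12 - 1) mod 4
= 14 mod 4
= 2
Index 2 → shift C


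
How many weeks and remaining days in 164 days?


Weeks: 164 ÷ 7 = 23 remainder 3

23 weeks 3 days


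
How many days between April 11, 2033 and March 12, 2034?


From April 11, 2033 to March 12, 2034
Rest of April 2033: 30 - 11 = 19
Full months: May 31, June 30, July 31, August 31, September 30, October 31, November 30, December 31, January 31, February 2034 28
Days into March 2034: 12
Total = 19 + 31 + 30 + 31 + 31 + 30 + 31 + 30 + 31 + 31 + 28 + 12 = 335 days

335 days


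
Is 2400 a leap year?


Yes

Rules: divisible by 4 AND (not by 100 OR by 400)
2400 ÷ 4 = 600 exactly → divisible by 4
2400 ÷ 100 = 24 exactly → divisible by 100
2400 ÷ 400 = 6 exactly → divisible by 400
Divisible by 400 → leap year


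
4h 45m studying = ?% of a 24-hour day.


Time: 285 minutes
Day: 1440 minutes
Percentage = (285/1440) × 100 ≈ 19.8%

19.8%


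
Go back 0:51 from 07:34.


Start: 454 minutes from midnight
Subtract: 51 minutes
Remaining: 454 - 51 = 403
Hours: 6, Minutes: 43

06:43


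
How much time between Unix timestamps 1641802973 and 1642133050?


Difference = 1642133050 - 1641802973 = 330077 seconds
In hours: 330077 / 3600 ≈ 91.7
In days: 330077 / 86400 ≈ 3.82

330077 seconds (91.7 hours / 3.82 days)


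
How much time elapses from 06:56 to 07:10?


End time in minutes: 7×60 + 10 = 430
Start time in minutes: 6×60 + 56 = 416
Difference = 430 - 416 = 14 minutes
= 0 hours 14 minutes

0h 14m


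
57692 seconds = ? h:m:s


16h 1m 32s

Hours: 57692 ÷ 3600 = 16 remainder 92
Minutes: 92 ÷ 60 = 1 remainder 32
Seconds: 32


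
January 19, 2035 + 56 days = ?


Start: January 19, 2035
Add 56 days
January 19 → February 1: 31 - 19 + 1 = 13 days (56 - 13 = 43 left)
February 1 → March 1: 28 - 1 + 1 = 28 days (43 - 28 = 15 left)
March 1 + 15 = March 16, 2035

March 16, 2035


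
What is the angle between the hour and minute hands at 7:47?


48.5°

Hour hand = 7×30 + 47×0.5 = 233.5°
Minute hand = 47×6 = 282°
Difference = |233.5 - 282| = 48.5°


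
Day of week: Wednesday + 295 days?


Start: Wednesday (index 2)
(2 + 295) mod 7
= 297 mod 7
= 3
Index 3 → Thursday

Thursday


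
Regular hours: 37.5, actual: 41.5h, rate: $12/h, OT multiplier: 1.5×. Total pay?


$522.00

Regular: 37.5h × $12 = $450.00
Overtime: 41.5 - 37.5 = 4.0h
OT pay: 4.0h × $12 × 1.5 = $72.00
Total = $450.00 + $72.00 = $522.00


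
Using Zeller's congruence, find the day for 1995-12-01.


Friday

Zeller's congruence:
q=1, m=12, k=95, j=19
h = (1 + ⌊13×13/5⌋ + 95 + ⌊95/4⌋ + ⌊19/4⌋ - 2×19) mod 7
= (1 + 33 + 95 + 23 + 4 - 38) mod 7
= 118 mod 7 = 6
h=6 → Friday


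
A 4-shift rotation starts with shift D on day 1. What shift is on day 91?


Shift B

Shifts: A, B, C, D
Start: D (index 3)
Day 91: (3 + 91 - 1) mod 4
= 93 mod 4
= 1
Index 1 → shift B


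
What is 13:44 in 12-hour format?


Hour: 13
13 - 12 = 1 → PM

1:44 PM


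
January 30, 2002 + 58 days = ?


Start: January 30, 2002
Add 58 days
January 30 → February 1: 31 - 30 + 1 = 2 days (58 - 2 = 56 left)
February 1 → March 1: 28 - 1 + 1 = 28 days (56 - 28 = 28 left)
March 1 + 28 = March 29, 2002

March 29, 2002


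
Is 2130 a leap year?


Rules: divisible by 4 AND (not by 100 OR by 400)
2130 ÷ 4 = 532 remainder 2 → not divisible by 4
Not divisible by 4 → not a leap year

No


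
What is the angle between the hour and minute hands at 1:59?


Hour hand = 1×30 + 59×0.5 = 59.5°
Minute hand = 59×6 = 354°
Difference = |59.5 - 354| = 294.5°
Since > 180°: 360 - 294.5 = 65.5°

65.5°


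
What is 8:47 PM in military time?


20:47

Input: 8:47 PM
PM: 8 + 12 = 20


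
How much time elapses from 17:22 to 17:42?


0h 20m

End time in minutes: 17×60 + 42 = 1062
Start time in minutes: 17×60 + 22 = 1042
Difference = 1062 - 1042 = 20 minutes
= 0 hours 20 minutes


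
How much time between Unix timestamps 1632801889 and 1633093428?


Difference = 1633093428 - 1632801889 = 291539 seconds
In hours: 291539 / 3600 ≈ 81.0
In days: 291539 / 86400 ≈ 3.37

291539 seconds (81.0 hours / 3.37 days)


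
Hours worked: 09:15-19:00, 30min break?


Total time = (19×60+0) - (9×60+15)
= 1140 - 555 = 585 min
Minus break: 585 - 30 = 555 min
= 9h 15m

9h 15m (555 minutes)


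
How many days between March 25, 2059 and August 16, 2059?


From March 25, 2059 to August 16, 2059
Rest of March 2059: 31 - 25 = 6
Full months: April 30, May 31, June 30, July 31
Days into August 2059: 16
Total = 6 + 30 + 31 + 30 + 31 + 16 = 144 days

144 days


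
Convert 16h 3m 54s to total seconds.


57834 seconds

Hours: 16 × 3600 = 57600
Minutes: 3 × 60 = 180
Seconds: 54
Total = 57600 + 180 + 54 = 57834


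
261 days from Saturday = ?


Start: Saturday (index 5)
(5 + 261) mod 7
= 266 mod 7
= 0
Index 0 → Monday

Monday


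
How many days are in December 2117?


31 days

Month: December (month 12)
December has 31 days


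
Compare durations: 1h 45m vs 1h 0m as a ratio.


Duration 1: 105 minutes
Duration 2: 60 minutes
Ratio = 105:60
GCD = 15
Simplified = 7:4
As a decimal: 7/4 = 1.75

7:4 (1.75)


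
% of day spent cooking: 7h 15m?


30.2%

Time: 435 minutes
Day: 1440 minutes
Percentage = (435/1440) × 100 ≈ 30.2%


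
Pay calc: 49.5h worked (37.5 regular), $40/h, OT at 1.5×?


$2220.00

Regular: 37.5h × $40 = $1500.00
Overtime: 49.5 - 37.5 = 12.0h
OT pay: 12.0h × $40 × 1.5 = $720.00
Total = $1500.00 + $720.00 = $2220.00


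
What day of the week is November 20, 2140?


Sunday

Zeller's congruence:
q=20, m=11, k=40, j=21
h = (20 + ⌊13×12/5⌋ + 40 + ⌊40/4⌋ + ⌊21/4⌋ - 2×21) mod 7
= (20 + 31 + 40 + 10 + 5 - 42) mod 7
= 64 mod 7 = 1
h=1 → Sunday


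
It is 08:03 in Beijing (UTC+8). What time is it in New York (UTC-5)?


Time difference = UTC-5 - UTC+8 = -13 hours
New hour = (8 -13) mod 24
= -5 mod 24 = 19
Minutes unchanged → 19:03; -5 < 0 → previous day

19:03 (previous day)


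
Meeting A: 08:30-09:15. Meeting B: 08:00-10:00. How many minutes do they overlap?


Meeting A: 510-555 (in minutes from midnight)
Meeting B: 480-600
Overlap start = max(510, 480) = 510
Overlap end = min(555, 600) = 555
Overlap = max(0, 555 - 510) = 45 min

45 minutes


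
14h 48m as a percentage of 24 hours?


0.6167 (61.67%)

Total minutes: 14×60 + 48 = 888
Day = 24×60 = 1440 minutes
Fraction = 888/1440 ≈ 0.6167
As a percentage: 888/1440 × 100 ≈ 61.67%


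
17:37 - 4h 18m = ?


Start: 1057 minutes from midnight
Subtract: 258 minutes
Remaining: 1057 - 258 = 799
Hours: 13, Minutes: 19

13:19


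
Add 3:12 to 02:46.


Start: 166 minutes from midnight
Add: 192 minutes
Total: 358 minutes
Hours: 358 ÷ 60 = 5 remainder 58

05:58


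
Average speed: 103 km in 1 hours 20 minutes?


77.3 km/h

Distance: 103 km
Time: 1h 20m = 80 min = 80/60 = 4/3 hours
Speed = 103 ÷ (4/3) = 103 × 3 / 4 = 309/4 ≈ 77.3 km/h


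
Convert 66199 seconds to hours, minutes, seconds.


18h 23m 19s

Hours: 66199 ÷ 3600 = 18 remainder 1399
Minutes: 1399 ÷ 60 = 23 remainder 19
Seconds: 19


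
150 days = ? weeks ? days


21 weeks 3 days

Weeks: 150 ÷ 7 = 21 remainder 3


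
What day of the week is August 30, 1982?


Zeller's congruence:
q=30, m=8, k=82, j=19
h = (30 + ⌊13×9/5⌋ + 82 + ⌊82/4⌋ + ⌊19/4⌋ - 2×19) mod 7
= (30 + 23 + 82 + 20 + 4 - 38) mod 7
= 121 mod 7 = 2
h=2 → Monday

Monday


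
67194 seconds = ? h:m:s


Hours: 67194 ÷ 3600 = 18 remainder 2394
Minutes: 2394 ÷ 60 = 39 remainder 54
Seconds: 54

18h 39m 54s


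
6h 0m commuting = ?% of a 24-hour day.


25.0%

Time: 360 minutes
Day: 1440 minutes
Percentage = (360/1440) × 100 = 25.0%


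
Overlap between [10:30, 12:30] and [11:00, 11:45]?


Meeting A: 630-750 (in minutes from midnight)
Meeting B: 660-705
Overlap start = max(630, 660) = 660
Overlap end = min(750, 705) = 705
Overlap = max(0, 705 - 660) = 45 min

45 minutes


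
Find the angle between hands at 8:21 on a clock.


124.5°

Hour hand = 8×30 + 21×0.5 = 250.5°
Minute hand = 21×6 = 126°
Difference = |250.5 - 126| = 124.5°


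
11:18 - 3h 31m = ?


07:47

Start: 678 minutes from midnight
Subtract: 211 minutes
Remaining: 678 - 211 = 467
Hours: 7, Minutes: 47
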